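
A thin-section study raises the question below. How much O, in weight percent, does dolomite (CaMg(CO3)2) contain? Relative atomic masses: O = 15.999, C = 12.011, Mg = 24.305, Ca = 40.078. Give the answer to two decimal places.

Molar mass of CaMg(CO3)2: 1*40.078 + 1*24.305 + 2*12.011 + 6*15.999 = 184.399 g/mol.
Mass of O per formula unit: 6 × 15.999 = 95.994 g.
Weight fraction O = 95.994 / 184.399 = 0.5206.

52.06 weight percent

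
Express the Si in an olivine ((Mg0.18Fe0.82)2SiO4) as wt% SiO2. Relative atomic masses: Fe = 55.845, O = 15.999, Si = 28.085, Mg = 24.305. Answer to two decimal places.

Molar mass of (Mg0.18Fe0.82)2SiO4 = 0.36*24.305 + 1.64*55.845 + 1*28.085 + 4*15.999 = 192.417 g/mol.
Each formula unit contains 1 Si, equivalent to 1/1 = 1.0000 mol SiO2.
M(SiO2) = 1×28.085 + 2×15.999 = 60.083 g/mol.
Mass of SiO2 per formula unit = 1.0000 × 60.083 = 60.083 g.
SiO2 wt% = 60.083 / 192.417 × 100 = 31.23%.

31.23 wt%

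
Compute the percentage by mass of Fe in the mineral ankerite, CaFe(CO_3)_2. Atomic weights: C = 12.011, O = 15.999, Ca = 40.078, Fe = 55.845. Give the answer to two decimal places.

Formula mass = 1*40.078 + 1*55.845 + 2*12.011 + 6*15.999 = 215.939 g/mol, of which 55.845 g is Fe.
So Fe makes up 55.845/215.939 = 0.2586 of the mass, i.e. 25.86%.

25.86 weight percent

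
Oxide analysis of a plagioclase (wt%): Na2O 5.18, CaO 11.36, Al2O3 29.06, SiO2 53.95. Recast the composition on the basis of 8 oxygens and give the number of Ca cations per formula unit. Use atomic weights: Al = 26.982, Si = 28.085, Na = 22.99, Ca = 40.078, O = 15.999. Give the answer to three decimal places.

0.552 Ca apfu

Na2O: 5.18/61.979 = 0.08358 mol → 0.16716 mol Na, 0.08358 mol O.
CaO: 11.36/56.077 = 0.20258 mol → 0.20258 mol Ca, 0.20258 mol O.
Al2O3: 29.06/101.961 = 0.28501 mol → 0.57002 mol Al, 0.85503 mol O.
SiO2: 53.95/60.083 = 0.89792 mol → 0.89792 mol Si, 1.79584 mol O.
Total oxygen = 2.93703 mol. Normalization factor = 8/2.93703 = 2.72384.
Ca per 8 O = 0.20258 × 2.72384 = 0.552.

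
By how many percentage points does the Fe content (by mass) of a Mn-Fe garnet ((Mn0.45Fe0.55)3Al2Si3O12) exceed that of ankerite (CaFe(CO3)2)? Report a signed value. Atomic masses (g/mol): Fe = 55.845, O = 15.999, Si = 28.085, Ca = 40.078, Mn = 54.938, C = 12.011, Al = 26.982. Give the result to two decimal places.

-7.30 percentage points

First mineral: 92.144 g Fe in 496.518 g formula = 18.56 wt% Fe.
Second mineral: 55.845 g Fe in 215.939 g formula = 25.86 wt% Fe.
18.56% − 25.86% gives a difference of -7.30 percentage points.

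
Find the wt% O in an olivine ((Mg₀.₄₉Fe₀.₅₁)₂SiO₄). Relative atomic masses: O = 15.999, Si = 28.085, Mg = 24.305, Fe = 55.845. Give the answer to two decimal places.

37.02 wt%

Formula mass = 0.98·24.305 + 1.02·55.845 + 1·28.085 + 4·15.999 = 172.862 g/mol, of which 63.996 g is O.
So O makes up 63.996/172.862 = 0.3702 of the mass, i.e. 37.02%.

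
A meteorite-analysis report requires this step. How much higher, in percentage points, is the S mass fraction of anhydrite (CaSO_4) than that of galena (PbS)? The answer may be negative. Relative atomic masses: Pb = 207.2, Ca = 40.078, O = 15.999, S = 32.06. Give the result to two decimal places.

M(CaSO_4) = 136.134 g/mol, so wt% S = 32.060/136.134 × 100 = 23.55%.
M(PbS) = 239.260 g/mol, so wt% S = 32.060/239.260 × 100 = 13.40%.
23.55 − 13.40 = 10.15 pp.

10.15 percentage points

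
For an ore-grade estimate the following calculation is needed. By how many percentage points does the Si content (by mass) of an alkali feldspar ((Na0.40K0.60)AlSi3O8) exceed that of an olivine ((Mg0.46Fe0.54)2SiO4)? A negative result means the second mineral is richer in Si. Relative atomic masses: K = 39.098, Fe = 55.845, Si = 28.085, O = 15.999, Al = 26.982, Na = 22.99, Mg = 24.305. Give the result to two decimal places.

14.92 percentage points

Si in (Na0.40K0.60)AlSi3O8: molar mass 271.884 g/mol; 3×28.085 = 84.255 g → 30.99 wt%.
Si in (Mg0.46Fe0.54)2SiO4: molar mass 174.754 g/mol; 1×28.085 = 28.085 g → 16.07 wt%.
Difference = 30.99 − 16.07 = 14.92 percentage points.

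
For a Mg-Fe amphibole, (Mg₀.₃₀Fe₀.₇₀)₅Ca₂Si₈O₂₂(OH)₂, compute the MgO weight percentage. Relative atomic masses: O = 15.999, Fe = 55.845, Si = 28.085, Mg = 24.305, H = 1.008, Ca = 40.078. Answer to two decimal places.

Molar mass of (Mg₀.₃₀Fe₀.₇₀)₅Ca₂Si₈O₂₂(OH)₂ = 1.50×24.305 + 3.50×55.845 + 2×40.078 + 8×28.085 + 24×15.999 + 2×1.008 = 922.743 g/mol.
Each formula unit contains 1.50 Mg, equivalent to 1.50/1 = 1.5000 mol MgO.
M(MgO) = 1×24.305 + 1×15.999 = 40.304 g/mol.
Mass of MgO per formula unit = 1.5000 × 40.304 = 60.456 g.
MgO wt% = 60.456 / 922.743 × 100 = 6.55%.

6.55 wt%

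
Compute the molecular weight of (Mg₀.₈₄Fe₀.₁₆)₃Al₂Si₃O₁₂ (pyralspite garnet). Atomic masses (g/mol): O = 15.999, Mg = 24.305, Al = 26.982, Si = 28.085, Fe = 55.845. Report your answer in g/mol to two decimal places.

M = 2.52·24.305 + 0.48·55.845 + 2·26.982 + 3·28.085 + 12·15.999

418.26 g/mol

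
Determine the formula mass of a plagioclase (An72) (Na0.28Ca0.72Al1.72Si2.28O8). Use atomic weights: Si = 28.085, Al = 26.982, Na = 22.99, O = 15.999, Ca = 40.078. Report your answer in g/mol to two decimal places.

Na: 0.28 × 22.99 = 6.4372
Ca: 0.72 × 40.078 = 28.8562
Al: 1.72 × 26.982 = 46.4090
Si: 2.28 × 28.085 = 64.0338
O: 8 × 15.999 = 127.9920
Summing the contributions gives the formula mass.

273.73 g/mol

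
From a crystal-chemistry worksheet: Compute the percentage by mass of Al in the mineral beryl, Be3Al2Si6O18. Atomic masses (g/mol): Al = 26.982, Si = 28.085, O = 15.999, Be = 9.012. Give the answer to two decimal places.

Formula mass = 3·9.012 + 2·26.982 + 6·28.085 + 18·15.999 = 537.492 g/mol, of which 53.964 g is Al.
So Al makes up 53.964/537.492 = 0.1004 of the mass, i.e. 10.04%.

10.04 weight percent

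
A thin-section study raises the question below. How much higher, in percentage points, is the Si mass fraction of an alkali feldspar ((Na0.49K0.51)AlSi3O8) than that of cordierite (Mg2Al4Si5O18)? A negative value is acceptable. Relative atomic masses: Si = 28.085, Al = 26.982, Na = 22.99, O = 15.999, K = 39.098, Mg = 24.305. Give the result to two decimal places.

Si in (Na0.49K0.51)AlSi3O8: molar mass 270.434 g/mol; 3×28.085 = 84.255 g → 31.16 wt%.
Si in Mg2Al4Si5O18: molar mass 584.945 g/mol; 5×28.085 = 140.425 g → 24.01 wt%.
Difference = 31.16 − 24.01 = 7.15 percentage points.

7.15 percentage points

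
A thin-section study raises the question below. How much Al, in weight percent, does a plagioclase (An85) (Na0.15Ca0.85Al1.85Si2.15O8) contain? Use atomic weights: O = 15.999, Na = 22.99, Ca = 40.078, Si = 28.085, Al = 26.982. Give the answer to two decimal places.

Molar mass of Na0.15Ca0.85Al1.85Si2.15O8: 0.15·22.99 + 0.85·40.078 + 1.85·26.982 + 2.15·28.085 + 8·15.999 = 275.806 g/mol.
Mass of Al per formula unit: 1.85 × 26.982 = 49.917 g.
Weight fraction Al = 49.917 / 275.806 = 0.1810.

18.10 weight percent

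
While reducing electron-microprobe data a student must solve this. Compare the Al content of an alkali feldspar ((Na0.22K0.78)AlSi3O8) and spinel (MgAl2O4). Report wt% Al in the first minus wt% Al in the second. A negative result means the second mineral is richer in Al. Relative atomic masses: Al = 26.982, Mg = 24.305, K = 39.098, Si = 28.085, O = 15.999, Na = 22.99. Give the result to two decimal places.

First mineral: 26.982 g Al in 274.783 g formula = 9.82 wt% Al.
Second mineral: 53.964 g Al in 142.265 g formula = 37.93 wt% Al.
9.82% − 37.93% gives a difference of -28.11 percentage points.

-28.11 percentage points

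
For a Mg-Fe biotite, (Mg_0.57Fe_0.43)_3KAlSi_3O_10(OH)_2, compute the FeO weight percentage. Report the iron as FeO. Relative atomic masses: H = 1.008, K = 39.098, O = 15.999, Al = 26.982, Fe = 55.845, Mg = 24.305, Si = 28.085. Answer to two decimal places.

20.24 wt%

M((Mg_0.57Fe_0.43)_3KAlSi_3O_10(OH)_2) = 457.941 g/mol; M(FeO) = 71.844 g/mol.
Moles FeO per formula unit = 1.29 Fe ÷ 1 = 1.2900.
FeO fraction = (1.2900 × 71.844) / 457.941 = 92.679/457.941 = 0.2024.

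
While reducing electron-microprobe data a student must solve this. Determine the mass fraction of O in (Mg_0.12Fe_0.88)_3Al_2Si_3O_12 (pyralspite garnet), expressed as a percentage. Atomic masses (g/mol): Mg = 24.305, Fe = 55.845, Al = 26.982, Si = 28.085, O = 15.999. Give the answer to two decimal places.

Molar mass of (Mg_0.12Fe_0.88)_3Al_2Si_3O_12: 0.36×24.305 + 2.64×55.845 + 2×26.982 + 3×28.085 + 12×15.999 = 486.388 g/mol.
Mass of O per formula unit: 12 × 15.999 = 191.988 g.
Weight fraction O = 191.988 / 486.388 = 0.3947.

39.47 mass %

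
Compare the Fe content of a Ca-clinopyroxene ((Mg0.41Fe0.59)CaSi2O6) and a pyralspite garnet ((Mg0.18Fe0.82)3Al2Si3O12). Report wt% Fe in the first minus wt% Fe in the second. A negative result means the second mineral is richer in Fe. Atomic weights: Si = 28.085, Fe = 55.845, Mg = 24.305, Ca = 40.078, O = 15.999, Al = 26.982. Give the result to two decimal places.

-14.57 percentage points

Fe in (Mg0.41Fe0.59)CaSi2O6: molar mass 235.156 g/mol; 0.59×55.845 = 32.949 g → 14.01 wt%.
Fe in (Mg0.18Fe0.82)3Al2Si3O12: molar mass 480.710 g/mol; 2.46×55.845 = 137.379 g → 28.58 wt%.
Difference = 14.01 − 28.58 = -14.57 percentage points.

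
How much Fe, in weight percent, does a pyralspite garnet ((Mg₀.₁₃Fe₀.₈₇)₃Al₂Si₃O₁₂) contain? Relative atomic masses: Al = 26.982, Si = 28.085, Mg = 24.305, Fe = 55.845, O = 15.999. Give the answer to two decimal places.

Formula mass = 0.39*24.305 + 2.61*55.845 + 2*26.982 + 3*28.085 + 12*15.999 = 485.441 g/mol, of which 145.755 g is Fe.
So Fe makes up 145.755/485.441 = 0.3003 of the mass, i.e. 30.03%.

30.03 weight percent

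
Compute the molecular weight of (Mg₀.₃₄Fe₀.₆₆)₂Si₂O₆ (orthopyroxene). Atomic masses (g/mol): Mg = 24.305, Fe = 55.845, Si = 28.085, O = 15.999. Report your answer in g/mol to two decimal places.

242.41 g/mol

The formula mass is the sum 0.68(24.305) + 1.32(55.845) + 2(28.085) + 6(15.999).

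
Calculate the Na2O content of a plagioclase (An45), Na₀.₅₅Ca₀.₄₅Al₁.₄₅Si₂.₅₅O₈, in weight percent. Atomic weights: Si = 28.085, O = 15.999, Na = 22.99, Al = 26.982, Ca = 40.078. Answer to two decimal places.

6.33 wt%

Formula mass = 269.412 g/mol.
0.55 Na → 0.2750 mol Na2O per formula unit; M(Na2O) = 61.979, so Na2O mass = 17.044 g.
17.044/269.412 × 100 = 6.33 wt%.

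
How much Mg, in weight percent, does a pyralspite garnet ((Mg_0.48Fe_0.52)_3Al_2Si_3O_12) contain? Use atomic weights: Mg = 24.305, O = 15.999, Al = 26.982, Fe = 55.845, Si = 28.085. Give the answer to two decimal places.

M((Mg_0.48Fe_0.52)_3Al_2Si_3O_12) = 452.324 g/mol.
Mg contributes 1.44 × 24.305 = 34.999 g per mole.
34.999/452.324 = 0.0774 → 7.74%.

7.74 weight percent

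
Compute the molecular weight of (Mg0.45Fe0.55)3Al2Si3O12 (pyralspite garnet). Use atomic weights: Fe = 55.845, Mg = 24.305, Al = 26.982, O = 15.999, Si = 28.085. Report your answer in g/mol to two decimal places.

The formula mass is the sum 1.35*24.305 + 1.65*55.845 + 2*26.982 + 3*28.085 + 12*15.999.

455.16 g/mol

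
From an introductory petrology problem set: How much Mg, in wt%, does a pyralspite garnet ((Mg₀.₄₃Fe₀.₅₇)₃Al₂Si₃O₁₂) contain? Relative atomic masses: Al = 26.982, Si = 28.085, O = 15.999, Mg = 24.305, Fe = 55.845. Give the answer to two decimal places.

6.86 wt%

Molar mass of (Mg₀.₄₃Fe₀.₅₇)₃Al₂Si₃O₁₂: 1.29*24.305 + 1.71*55.845 + 2*26.982 + 3*28.085 + 12*15.999 = 457.055 g/mol.
Mass of Mg per formula unit: 1.29 × 24.305 = 31.353 g.
Weight fraction Mg = 31.353 / 457.055 = 0.0686.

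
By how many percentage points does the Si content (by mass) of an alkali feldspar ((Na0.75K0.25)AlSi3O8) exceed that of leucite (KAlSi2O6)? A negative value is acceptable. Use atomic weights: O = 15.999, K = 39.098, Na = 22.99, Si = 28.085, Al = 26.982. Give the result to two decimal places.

5.91 percentage points

First mineral: 84.255 g Si in 266.246 g formula = 31.65 wt% Si.
Second mineral: 56.170 g Si in 218.244 g formula = 25.74 wt% Si.
31.65% − 25.74% gives a difference of 5.91 percentage points.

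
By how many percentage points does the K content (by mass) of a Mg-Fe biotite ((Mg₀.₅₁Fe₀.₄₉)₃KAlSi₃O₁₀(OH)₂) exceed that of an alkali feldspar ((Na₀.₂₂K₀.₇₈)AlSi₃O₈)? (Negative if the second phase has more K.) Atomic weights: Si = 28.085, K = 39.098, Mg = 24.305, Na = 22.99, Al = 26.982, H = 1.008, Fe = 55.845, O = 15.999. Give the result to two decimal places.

K in (Mg₀.₅₁Fe₀.₄₉)₃KAlSi₃O₁₀(OH)₂: molar mass 463.618 g/mol; 1×39.098 = 39.098 g → 8.43 wt%.
K in (Na₀.₂₂K₀.₇₈)AlSi₃O₈: molar mass 274.783 g/mol; 0.78×39.098 = 30.496 g → 11.10 wt%.
Difference = 8.43 − 11.10 = -2.67 percentage points.

-2.67 percentage points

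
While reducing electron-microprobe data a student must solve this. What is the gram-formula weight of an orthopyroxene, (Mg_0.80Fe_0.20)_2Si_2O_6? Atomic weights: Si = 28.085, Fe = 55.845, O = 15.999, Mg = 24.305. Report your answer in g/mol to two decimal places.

Mg: 1.60 × 24.305 = 38.8880
Fe: 0.40 × 55.845 = 22.3380
Si: 2 × 28.085 = 56.1700
O: 6 × 15.999 = 95.9940
Summing the contributions gives the formula mass.

213.39 g/mol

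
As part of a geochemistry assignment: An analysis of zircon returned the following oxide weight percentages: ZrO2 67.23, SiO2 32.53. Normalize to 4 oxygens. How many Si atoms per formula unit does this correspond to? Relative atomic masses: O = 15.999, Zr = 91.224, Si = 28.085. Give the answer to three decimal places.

0.996 Si apfu

ZrO2: 67.23/123.222 = 0.54560 mol → 0.54560 mol Zr, 1.09120 mol O.
SiO2: 32.53/60.083 = 0.54142 mol → 0.54142 mol Si, 1.08284 mol O.
Total oxygen = 2.17404 mol. Normalization factor = 4/2.17404 = 1.83989.
Si per 4 O = 0.54142 × 1.83989 = 0.996.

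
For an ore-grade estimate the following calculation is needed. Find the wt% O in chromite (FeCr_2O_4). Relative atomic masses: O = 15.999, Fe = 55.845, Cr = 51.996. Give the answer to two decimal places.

Molar mass of FeCr_2O_4: 1*55.845 + 2*51.996 + 4*15.999 = 223.833 g/mol.
Mass of O per formula unit: 4 × 15.999 = 63.996 g.
Weight fraction O = 63.996 / 223.833 = 0.2859.

28.59 wt%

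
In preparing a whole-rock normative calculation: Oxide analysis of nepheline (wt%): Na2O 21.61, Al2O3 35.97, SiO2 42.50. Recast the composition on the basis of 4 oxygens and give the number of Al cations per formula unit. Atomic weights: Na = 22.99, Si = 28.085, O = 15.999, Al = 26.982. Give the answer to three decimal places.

21.61 wt% Na2O ÷ 61.979 g/mol = 0.34867 mol, giving 0.69734 Na and 0.34867 O.
35.97 wt% Al2O3 ÷ 101.961 g/mol = 0.35278 mol, giving 0.70556 Al and 1.05834 O.
42.50 wt% SiO2 ÷ 60.083 g/mol = 0.70735 mol, giving 0.70735 Si and 1.41470 O.
Oxygen sums to 2.82171; scaling by 4/2.82171 = 1.41758 puts the formula on 4 O.
Al: 0.70556 × 1.41758 = 1.000 atoms per formula unit.

1.000 Al apfu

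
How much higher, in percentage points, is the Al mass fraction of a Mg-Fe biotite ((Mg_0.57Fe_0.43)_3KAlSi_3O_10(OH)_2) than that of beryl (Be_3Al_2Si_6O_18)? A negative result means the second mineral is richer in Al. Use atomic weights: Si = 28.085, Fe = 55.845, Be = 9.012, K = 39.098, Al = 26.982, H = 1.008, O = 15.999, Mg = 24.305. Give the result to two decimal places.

First mineral: 26.982 g Al in 457.941 g formula = 5.89 wt% Al.
Second mineral: 53.964 g Al in 537.492 g formula = 10.04 wt% Al.
5.89% − 10.04% gives a difference of -4.15 percentage points.

-4.15 percentage points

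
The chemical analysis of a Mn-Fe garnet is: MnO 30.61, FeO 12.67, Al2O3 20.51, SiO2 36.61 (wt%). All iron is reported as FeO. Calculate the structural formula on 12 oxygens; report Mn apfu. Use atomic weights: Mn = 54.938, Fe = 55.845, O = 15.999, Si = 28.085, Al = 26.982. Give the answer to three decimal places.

2.131 Mn apfu

30.61 wt% MnO ÷ 70.937 g/mol = 0.43151 mol, giving 0.43151 Mn and 0.43151 O.
12.67 wt% FeO ÷ 71.844 g/mol = 0.17635 mol, giving 0.17635 Fe and 0.17635 O.
20.51 wt% Al2O3 ÷ 101.961 g/mol = 0.20116 mol, giving 0.40232 Al and 0.60348 O.
36.61 wt% SiO2 ÷ 60.083 g/mol = 0.60932 mol, giving 0.60932 Si and 1.21864 O.
Oxygen sums to 2.42998; scaling by 12/2.42998 = 4.93831 puts the formula on 12 O.
Mn: 0.43151 × 4.93831 = 2.131 atoms per formula unit.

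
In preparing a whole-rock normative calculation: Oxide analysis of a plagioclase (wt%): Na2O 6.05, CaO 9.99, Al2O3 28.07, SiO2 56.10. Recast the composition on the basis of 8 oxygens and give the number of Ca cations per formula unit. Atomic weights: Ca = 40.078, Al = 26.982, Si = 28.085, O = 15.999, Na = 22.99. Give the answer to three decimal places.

0.480 Ca apfu

Na2O: 6.05/61.979 = 0.09761 mol → 0.19522 mol Na, 0.09761 mol O.
CaO: 9.99/56.077 = 0.17815 mol → 0.17815 mol Ca, 0.17815 mol O.
Al2O3: 28.07/101.961 = 0.27530 mol → 0.55060 mol Al, 0.82590 mol O.
SiO2: 56.10/60.083 = 0.93371 mol → 0.93371 mol Si, 1.86742 mol O.
Total oxygen = 2.96908 mol. Normalization factor = 8/2.96908 = 2.69444.
Ca per 8 O = 0.17815 × 2.69444 = 0.480.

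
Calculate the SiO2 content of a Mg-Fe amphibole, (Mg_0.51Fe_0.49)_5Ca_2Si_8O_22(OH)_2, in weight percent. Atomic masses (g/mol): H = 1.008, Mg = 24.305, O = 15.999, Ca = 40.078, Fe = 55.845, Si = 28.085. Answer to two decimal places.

Molar mass of (Mg_0.51Fe_0.49)_5Ca_2Si_8O_22(OH)_2 = 2.55×24.305 + 2.45×55.845 + 2×40.078 + 8×28.085 + 24×15.999 + 2×1.008 = 889.626 g/mol.
Each formula unit contains 8 Si, equivalent to 8/1 = 8.0000 mol SiO2.
M(SiO2) = 1×28.085 + 2×15.999 = 60.083 g/mol.
Mass of SiO2 per formula unit = 8.0000 × 60.083 = 480.664 g.
SiO2 wt% = 480.664 / 889.626 × 100 = 54.03%.

54.03 wt%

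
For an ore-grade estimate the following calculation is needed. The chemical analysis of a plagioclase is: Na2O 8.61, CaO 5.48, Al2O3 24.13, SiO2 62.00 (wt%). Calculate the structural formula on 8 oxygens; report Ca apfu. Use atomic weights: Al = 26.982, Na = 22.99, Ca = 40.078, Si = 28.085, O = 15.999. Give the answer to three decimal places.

8.61 wt% Na2O ÷ 61.979 g/mol = 0.13892 mol, giving 0.27784 Na and 0.13892 O.
5.48 wt% CaO ÷ 56.077 g/mol = 0.09772 mol, giving 0.09772 Ca and 0.09772 O.
24.13 wt% Al2O3 ÷ 101.961 g/mol = 0.23666 mol, giving 0.47332 Al and 0.70998 O.
62.00 wt% SiO2 ÷ 60.083 g/mol = 1.03191 mol, giving 1.03191 Si and 2.06382 O.
Oxygen sums to 3.01044; scaling by 8/3.01044 = 2.65742 puts the formula on 8 O.
Ca: 0.09772 × 2.65742 = 0.260 atoms per formula unit.

0.260 Ca apfu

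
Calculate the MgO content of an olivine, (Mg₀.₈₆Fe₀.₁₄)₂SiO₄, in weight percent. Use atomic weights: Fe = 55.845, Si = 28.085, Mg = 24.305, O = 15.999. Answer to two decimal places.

M((Mg₀.₈₆Fe₀.₁₄)₂SiO₄) = 149.522 g/mol; M(MgO) = 40.304 g/mol.
Moles MgO per formula unit = 1.72 Mg ÷ 1 = 1.7200.
MgO fraction = (1.7200 × 40.304) / 149.522 = 69.323/149.522 = 0.4636.

46.36 wt%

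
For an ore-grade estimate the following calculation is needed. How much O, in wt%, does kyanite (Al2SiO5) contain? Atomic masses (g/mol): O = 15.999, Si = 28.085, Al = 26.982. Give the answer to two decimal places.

Molar mass of Al2SiO5: 2*26.982 + 1*28.085 + 5*15.999 = 162.044 g/mol.
Mass of O per formula unit: 5 × 15.999 = 79.995 g.
Weight fraction O = 79.995 / 162.044 = 0.4937.

49.37 wt%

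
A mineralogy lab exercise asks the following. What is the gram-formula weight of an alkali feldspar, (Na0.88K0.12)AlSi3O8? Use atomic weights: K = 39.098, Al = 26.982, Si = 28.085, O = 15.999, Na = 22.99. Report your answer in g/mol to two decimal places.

264.15 g/mol

M = 0.88·22.99 + 0.12·39.098 + 1·26.982 + 3·28.085 + 8·15.999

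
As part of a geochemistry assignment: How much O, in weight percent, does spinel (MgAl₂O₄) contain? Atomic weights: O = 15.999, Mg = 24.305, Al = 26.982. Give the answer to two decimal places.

44.98 weight percent

Formula mass = 1×24.305 + 2×26.982 + 4×15.999 = 142.265 g/mol, of which 63.996 g is O.
So O makes up 63.996/142.265 = 0.4498 of the mass, i.e. 44.98%.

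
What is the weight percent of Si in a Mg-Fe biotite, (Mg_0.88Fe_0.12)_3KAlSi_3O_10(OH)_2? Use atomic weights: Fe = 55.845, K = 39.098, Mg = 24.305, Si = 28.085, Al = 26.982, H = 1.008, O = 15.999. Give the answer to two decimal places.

19.66 weight percent

Formula mass = 2.64*24.305 + 0.36*55.845 + 1*39.098 + 1*26.982 + 3*28.085 + 12*15.999 + 2*1.008 = 428.608 g/mol, of which 84.255 g is Si.
So Si makes up 84.255/428.608 = 0.1966 of the mass, i.e. 19.66%.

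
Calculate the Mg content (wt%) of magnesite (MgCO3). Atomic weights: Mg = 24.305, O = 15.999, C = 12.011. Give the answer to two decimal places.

28.83 wt%

Formula mass = 1*24.305 + 1*12.011 + 3*15.999 = 84.313 g/mol, of which 24.305 g is Mg.
So Mg makes up 24.305/84.313 = 0.2883 of the mass, i.e. 28.83%.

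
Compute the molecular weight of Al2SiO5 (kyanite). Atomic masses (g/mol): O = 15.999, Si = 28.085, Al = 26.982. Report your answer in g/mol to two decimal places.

Al: 2 × 26.982 = 53.9640
Si: 1 × 28.085 = 28.0850
O: 5 × 15.999 = 79.9950
Summing the contributions gives the formula mass.

162.04 g/mol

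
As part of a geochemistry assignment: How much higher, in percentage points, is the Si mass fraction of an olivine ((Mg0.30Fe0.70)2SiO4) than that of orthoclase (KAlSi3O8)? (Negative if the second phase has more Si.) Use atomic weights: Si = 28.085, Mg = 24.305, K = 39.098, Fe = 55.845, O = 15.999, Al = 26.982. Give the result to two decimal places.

-15.08 percentage points

M((Mg0.30Fe0.70)2SiO4) = 184.847 g/mol, so wt% Si = 28.085/184.847 × 100 = 15.19%.
M(KAlSi3O8) = 278.327 g/mol, so wt% Si = 84.255/278.327 × 100 = 30.27%.
15.19 − 30.27 = -15.08 pp.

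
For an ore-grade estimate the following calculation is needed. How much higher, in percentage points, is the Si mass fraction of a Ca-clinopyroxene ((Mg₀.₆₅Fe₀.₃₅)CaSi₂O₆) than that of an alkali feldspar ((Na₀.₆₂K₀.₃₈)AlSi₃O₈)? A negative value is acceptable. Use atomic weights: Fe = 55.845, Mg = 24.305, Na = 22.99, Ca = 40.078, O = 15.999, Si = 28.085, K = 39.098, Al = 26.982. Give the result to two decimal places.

-6.72 percentage points

First mineral: 56.170 g Si in 227.586 g formula = 24.68 wt% Si.
Second mineral: 84.255 g Si in 268.340 g formula = 31.40 wt% Si.
24.68% − 31.40% gives a difference of -6.72 percentage points.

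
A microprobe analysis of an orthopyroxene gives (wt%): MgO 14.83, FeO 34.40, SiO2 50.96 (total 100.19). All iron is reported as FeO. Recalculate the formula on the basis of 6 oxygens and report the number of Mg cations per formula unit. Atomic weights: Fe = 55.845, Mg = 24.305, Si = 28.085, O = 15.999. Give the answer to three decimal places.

0.868 Mg apfu

14.83 wt% MgO ÷ 40.304 g/mol = 0.36795 mol, giving 0.36795 Mg and 0.36795 O.
34.40 wt% FeO ÷ 71.844 g/mol = 0.47882 mol, giving 0.47882 Fe and 0.47882 O.
50.96 wt% SiO2 ÷ 60.083 g/mol = 0.84816 mol, giving 0.84816 Si and 1.69632 O.
Oxygen sums to 2.54309; scaling by 6/2.54309 = 2.35933 puts the formula on 6 O.
Mg: 0.36795 × 2.35933 = 0.868 atoms per formula unit.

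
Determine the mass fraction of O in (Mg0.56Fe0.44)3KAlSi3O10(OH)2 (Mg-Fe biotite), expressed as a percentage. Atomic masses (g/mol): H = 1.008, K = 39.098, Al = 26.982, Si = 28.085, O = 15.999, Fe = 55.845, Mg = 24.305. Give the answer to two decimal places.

41.84 mass %

Formula mass = 1.68×24.305 + 1.32×55.845 + 1×39.098 + 1×26.982 + 3×28.085 + 12×15.999 + 2×1.008 = 458.887 g/mol, of which 191.988 g is O.
So O makes up 191.988/458.887 = 0.4184 of the mass, i.e. 41.84%.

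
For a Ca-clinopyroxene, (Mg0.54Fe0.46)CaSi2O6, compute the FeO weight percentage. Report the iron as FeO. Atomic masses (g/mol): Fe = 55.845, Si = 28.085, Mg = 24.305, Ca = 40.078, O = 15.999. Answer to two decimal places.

14.30 wt%

Formula mass = 231.055 g/mol.
0.46 Fe → 0.4600 mol FeO per formula unit; M(FeO) = 71.844, so FeO mass = 33.048 g.
33.048/231.055 × 100 = 14.30 wt%.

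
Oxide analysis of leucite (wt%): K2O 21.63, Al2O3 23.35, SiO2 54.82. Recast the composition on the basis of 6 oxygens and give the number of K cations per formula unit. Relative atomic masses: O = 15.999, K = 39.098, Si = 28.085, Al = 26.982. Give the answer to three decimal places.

1.005 K apfu

21.63 wt% K2O ÷ 94.195 g/mol = 0.22963 mol, giving 0.45926 K and 0.22963 O.
23.35 wt% Al2O3 ÷ 101.961 g/mol = 0.22901 mol, giving 0.45802 Al and 0.68703 O.
54.82 wt% SiO2 ÷ 60.083 g/mol = 0.91240 mol, giving 0.91240 Si and 1.82480 O.
Oxygen sums to 2.74146; scaling by 6/2.74146 = 2.18861 puts the formula on 6 O.
K: 0.45926 × 2.18861 = 1.005 atoms per formula unit.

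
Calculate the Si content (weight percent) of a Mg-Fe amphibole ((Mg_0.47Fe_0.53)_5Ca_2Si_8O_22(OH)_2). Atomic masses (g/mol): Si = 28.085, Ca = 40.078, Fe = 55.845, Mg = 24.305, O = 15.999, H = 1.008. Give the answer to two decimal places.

25.08 weight percent

M((Mg_0.47Fe_0.53)_5Ca_2Si_8O_22(OH)_2) = 895.934 g/mol.
Si contributes 8 × 28.085 = 224.680 g per mole.
224.680/895.934 = 0.2508 → 25.08%.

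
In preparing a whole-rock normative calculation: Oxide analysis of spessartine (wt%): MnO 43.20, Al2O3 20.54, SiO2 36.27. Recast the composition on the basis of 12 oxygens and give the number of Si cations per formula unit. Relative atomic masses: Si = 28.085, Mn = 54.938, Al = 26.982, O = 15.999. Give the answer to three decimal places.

MnO (M=70.937): mol = 0.60899; Mn = 0.60899, O = 0.60899.
Al2O3 (M=101.961): mol = 0.20145; Al = 0.40290, O = 0.60435.
SiO2 (M=60.083): mol = 0.60366; Si = 0.60366, O = 1.20732.
ΣO = 2.42066; factor = 12/ΣO = 4.95733.
Si apfu = 0.60366 × 4.95733 = 2.993.

2.993 Si apfu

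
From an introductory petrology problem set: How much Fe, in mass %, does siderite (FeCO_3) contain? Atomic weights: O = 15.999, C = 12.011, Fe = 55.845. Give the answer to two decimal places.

M(FeCO_3) = 115.853 g/mol.
Fe contributes 1 × 55.845 = 55.845 g per mole.
55.845/115.853 = 0.4820 → 48.20%.

48.20 mass %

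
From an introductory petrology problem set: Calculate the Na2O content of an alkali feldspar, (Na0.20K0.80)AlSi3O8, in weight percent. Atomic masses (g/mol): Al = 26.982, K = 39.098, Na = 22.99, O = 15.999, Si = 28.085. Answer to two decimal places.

Molar mass of (Na0.20K0.80)AlSi3O8 = 0.20*22.99 + 0.80*39.098 + 1*26.982 + 3*28.085 + 8*15.999 = 275.105 g/mol.
Each formula unit contains 0.20 Na, equivalent to 0.20/2 = 0.1000 mol Na2O.
M(Na2O) = 2×22.99 + 1×15.999 = 61.979 g/mol.
Mass of Na2O per formula unit = 0.1000 × 61.979 = 6.198 g.
Na2O wt% = 6.198 / 275.105 × 100 = 2.25%.

2.25 wt%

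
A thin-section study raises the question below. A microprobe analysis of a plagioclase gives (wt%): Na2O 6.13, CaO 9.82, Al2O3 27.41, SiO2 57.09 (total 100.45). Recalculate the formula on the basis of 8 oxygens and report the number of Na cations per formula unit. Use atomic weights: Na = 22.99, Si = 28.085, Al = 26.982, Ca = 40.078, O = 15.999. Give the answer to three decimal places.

0.531 Na apfu

6.13 wt% Na2O ÷ 61.979 g/mol = 0.09890 mol, giving 0.19780 Na and 0.09890 O.
9.82 wt% CaO ÷ 56.077 g/mol = 0.17512 mol, giving 0.17512 Ca and 0.17512 O.
27.41 wt% Al2O3 ÷ 101.961 g/mol = 0.26883 mol, giving 0.53766 Al and 0.80649 O.
57.09 wt% SiO2 ÷ 60.083 g/mol = 0.95019 mol, giving 0.95019 Si and 1.90038 O.
Oxygen sums to 2.98089; scaling by 8/2.98089 = 2.68376 puts the formula on 8 O.
Na: 0.19780 × 2.68376 = 0.531 atoms per formula unit.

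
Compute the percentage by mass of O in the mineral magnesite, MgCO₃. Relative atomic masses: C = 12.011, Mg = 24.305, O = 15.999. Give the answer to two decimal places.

56.93 weight percent

Molar mass of MgCO₃: 1·24.305 + 1·12.011 + 3·15.999 = 84.313 g/mol.
Mass of O per formula unit: 3 × 15.999 = 47.997 g.
Weight fraction O = 47.997 / 84.313 = 0.5693.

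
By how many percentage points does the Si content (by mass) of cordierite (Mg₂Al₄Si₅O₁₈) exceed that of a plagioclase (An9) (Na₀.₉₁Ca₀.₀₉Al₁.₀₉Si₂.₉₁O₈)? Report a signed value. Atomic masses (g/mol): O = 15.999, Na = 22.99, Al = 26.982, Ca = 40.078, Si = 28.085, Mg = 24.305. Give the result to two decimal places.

First mineral: 140.425 g Si in 584.945 g formula = 24.01 wt% Si.
Second mineral: 81.727 g Si in 263.658 g formula = 31.00 wt% Si.
24.01% − 31.00% gives a difference of -6.99 percentage points.

-6.99 percentage points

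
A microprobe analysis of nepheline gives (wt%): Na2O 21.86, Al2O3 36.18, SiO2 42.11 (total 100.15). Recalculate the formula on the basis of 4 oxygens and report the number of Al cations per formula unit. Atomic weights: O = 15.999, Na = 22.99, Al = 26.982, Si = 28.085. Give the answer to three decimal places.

Na2O: 21.86/61.979 = 0.35270 mol → 0.70540 mol Na, 0.35270 mol O.
Al2O3: 36.18/101.961 = 0.35484 mol → 0.70968 mol Al, 1.06452 mol O.
SiO2: 42.11/60.083 = 0.70086 mol → 0.70086 mol Si, 1.40172 mol O.
Total oxygen = 2.81894 mol. Normalization factor = 4/2.81894 = 1.41897.
Al per 4 O = 0.70968 × 1.41897 = 1.007.

1.007 Al apfu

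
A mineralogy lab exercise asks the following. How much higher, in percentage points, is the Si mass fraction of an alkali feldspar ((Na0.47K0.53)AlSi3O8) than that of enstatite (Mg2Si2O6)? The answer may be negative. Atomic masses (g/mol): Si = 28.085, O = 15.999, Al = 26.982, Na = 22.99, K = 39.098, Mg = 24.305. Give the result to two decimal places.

M((Na0.47K0.53)AlSi3O8) = 270.756 g/mol, so wt% Si = 84.255/270.756 × 100 = 31.12%.
M(Mg2Si2O6) = 200.774 g/mol, so wt% Si = 56.170/200.774 × 100 = 27.98%.
31.12 − 27.98 = 3.14 pp.

3.14 percentage points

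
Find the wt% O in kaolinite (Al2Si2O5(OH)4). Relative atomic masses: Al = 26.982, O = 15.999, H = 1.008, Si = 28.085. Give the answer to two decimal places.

Molar mass of Al2Si2O5(OH)4: 2×26.982 + 2×28.085 + 9×15.999 + 4×1.008 = 258.157 g/mol.
Mass of O per formula unit: 9 × 15.999 = 143.991 g.
Weight fraction O = 143.991 / 258.157 = 0.5578.

55.78 mass %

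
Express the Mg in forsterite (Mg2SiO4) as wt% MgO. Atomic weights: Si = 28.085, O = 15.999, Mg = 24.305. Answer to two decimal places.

57.29 wt%

Formula mass = 140.691 g/mol.
2 Mg → 2.0000 mol MgO per formula unit; M(MgO) = 40.304, so MgO mass = 80.608 g.
80.608/140.691 × 100 = 57.29 wt%.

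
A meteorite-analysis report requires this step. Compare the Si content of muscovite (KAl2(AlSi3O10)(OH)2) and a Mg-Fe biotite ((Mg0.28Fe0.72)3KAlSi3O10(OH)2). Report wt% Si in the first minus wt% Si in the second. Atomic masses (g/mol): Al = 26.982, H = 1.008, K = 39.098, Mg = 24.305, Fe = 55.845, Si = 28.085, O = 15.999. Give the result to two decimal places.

First mineral: 84.255 g Si in 398.303 g formula = 21.15 wt% Si.
Second mineral: 84.255 g Si in 485.380 g formula = 17.36 wt% Si.
21.15% − 17.36% gives a difference of 3.79 percentage points.

3.79 percentage points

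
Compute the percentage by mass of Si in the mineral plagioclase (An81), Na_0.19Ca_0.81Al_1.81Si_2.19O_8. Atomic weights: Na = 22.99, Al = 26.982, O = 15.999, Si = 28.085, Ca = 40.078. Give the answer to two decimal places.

Formula mass = 0.19*22.99 + 0.81*40.078 + 1.81*26.982 + 2.19*28.085 + 8*15.999 = 275.167 g/mol, of which 61.506 g is Si.
So Si makes up 61.506/275.167 = 0.2235 of the mass, i.e. 22.35%.

22.35 wt%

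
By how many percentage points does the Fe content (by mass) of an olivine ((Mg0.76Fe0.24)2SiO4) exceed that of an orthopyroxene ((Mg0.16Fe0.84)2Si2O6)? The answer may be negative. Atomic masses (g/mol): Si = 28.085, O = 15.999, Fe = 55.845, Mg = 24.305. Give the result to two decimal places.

-19.77 percentage points

First mineral: 26.806 g Fe in 155.830 g formula = 17.20 wt% Fe.
Second mineral: 93.820 g Fe in 253.761 g formula = 36.97 wt% Fe.
17.20% − 36.97% gives a difference of -19.77 percentage points.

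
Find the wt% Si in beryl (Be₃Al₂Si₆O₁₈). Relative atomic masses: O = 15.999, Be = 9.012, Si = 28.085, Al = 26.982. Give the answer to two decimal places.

31.35 weight percent

Formula mass = 3*9.012 + 2*26.982 + 6*28.085 + 18*15.999 = 537.492 g/mol, of which 168.510 g is Si.
So Si makes up 168.510/537.492 = 0.3135 of the mass, i.e. 31.35%.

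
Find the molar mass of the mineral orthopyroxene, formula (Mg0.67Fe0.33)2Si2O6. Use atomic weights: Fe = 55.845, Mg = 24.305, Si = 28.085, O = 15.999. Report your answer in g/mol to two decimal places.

221.59 g/mol

M = 1.34(24.305) + 0.66(55.845) + 2(28.085) + 6(15.999)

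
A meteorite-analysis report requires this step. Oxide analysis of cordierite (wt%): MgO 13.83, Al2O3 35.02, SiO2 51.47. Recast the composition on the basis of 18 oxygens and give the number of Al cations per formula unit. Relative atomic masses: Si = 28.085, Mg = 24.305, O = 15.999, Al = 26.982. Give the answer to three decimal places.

4.006 Al apfu

MgO (M=40.304): mol = 0.34314; Mg = 0.34314, O = 0.34314.
Al2O3 (M=101.961): mol = 0.34346; Al = 0.68692, O = 1.03038.
SiO2 (M=60.083): mol = 0.85665; Si = 0.85665, O = 1.71330.
ΣO = 3.08682; factor = 18/ΣO = 5.83124.
Al apfu = 0.68692 × 5.83124 = 4.006.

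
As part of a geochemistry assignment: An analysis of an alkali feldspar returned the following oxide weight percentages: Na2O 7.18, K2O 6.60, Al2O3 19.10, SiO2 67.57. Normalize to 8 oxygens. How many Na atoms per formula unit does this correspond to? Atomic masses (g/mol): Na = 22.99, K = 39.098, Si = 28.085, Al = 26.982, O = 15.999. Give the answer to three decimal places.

Na2O (M=61.979): mol = 0.11585; Na = 0.23170, O = 0.11585.
K2O (M=94.195): mol = 0.07007; K = 0.14014, O = 0.07007.
Al2O3 (M=101.961): mol = 0.18733; Al = 0.37466, O = 0.56199.
SiO2 (M=60.083): mol = 1.12461; Si = 1.12461, O = 2.24922.
ΣO = 2.99713; factor = 8/ΣO = 2.66922.
Na apfu = 0.23170 × 2.66922 = 0.618.

0.618 Na apfu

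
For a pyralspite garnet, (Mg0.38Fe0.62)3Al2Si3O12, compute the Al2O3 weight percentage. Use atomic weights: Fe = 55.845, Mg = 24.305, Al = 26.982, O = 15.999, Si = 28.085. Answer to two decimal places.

M((Mg0.38Fe0.62)3Al2Si3O12) = 461.786 g/mol; M(Al2O3) = 101.961 g/mol.
Moles Al2O3 per formula unit = 2 Al ÷ 2 = 1.0000.
Al2O3 fraction = (1.0000 × 101.961) / 461.786 = 101.961/461.786 = 0.2208.

22.08 wt%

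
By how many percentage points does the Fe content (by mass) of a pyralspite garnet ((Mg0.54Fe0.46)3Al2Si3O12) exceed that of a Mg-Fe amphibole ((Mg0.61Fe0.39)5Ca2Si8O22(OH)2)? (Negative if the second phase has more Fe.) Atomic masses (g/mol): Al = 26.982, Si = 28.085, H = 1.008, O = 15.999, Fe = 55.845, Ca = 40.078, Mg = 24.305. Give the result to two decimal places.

4.79 percentage points

Fe in (Mg0.54Fe0.46)3Al2Si3O12: molar mass 446.647 g/mol; 1.38×55.845 = 77.066 g → 17.25 wt%.
Fe in (Mg0.61Fe0.39)5Ca2Si8O22(OH)2: molar mass 873.856 g/mol; 1.95×55.845 = 108.898 g → 12.46 wt%.
Difference = 17.25 − 12.46 = 4.79 percentage points.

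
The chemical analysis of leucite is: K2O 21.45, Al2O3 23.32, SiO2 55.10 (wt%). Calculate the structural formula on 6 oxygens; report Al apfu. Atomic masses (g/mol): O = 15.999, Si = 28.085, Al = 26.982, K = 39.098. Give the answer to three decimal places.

K2O (M=94.195): mol = 0.22772; K = 0.45544, O = 0.22772.
Al2O3 (M=101.961): mol = 0.22871; Al = 0.45742, O = 0.68613.
SiO2 (M=60.083): mol = 0.91706; Si = 0.91706, O = 1.83412.
ΣO = 2.74797; factor = 6/ΣO = 2.18343.
Al apfu = 0.45742 × 2.18343 = 0.999.

0.999 Al apfu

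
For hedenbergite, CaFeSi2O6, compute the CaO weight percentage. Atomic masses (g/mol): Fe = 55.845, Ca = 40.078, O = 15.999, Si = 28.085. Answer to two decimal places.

M(CaFeSi2O6) = 248.087 g/mol; M(CaO) = 56.077 g/mol.
Moles CaO per formula unit = 1 Ca ÷ 1 = 1.0000.
CaO fraction = (1.0000 × 56.077) / 248.087 = 56.077/248.087 = 0.2260.

22.60 wt%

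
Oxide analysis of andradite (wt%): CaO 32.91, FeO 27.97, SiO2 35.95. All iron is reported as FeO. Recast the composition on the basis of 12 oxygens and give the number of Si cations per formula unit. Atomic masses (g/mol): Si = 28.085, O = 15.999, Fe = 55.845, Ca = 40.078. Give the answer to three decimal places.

3.304 Si apfu

32.91 wt% CaO ÷ 56.077 g/mol = 0.58687 mol, giving 0.58687 Ca and 0.58687 O.
27.97 wt% FeO ÷ 71.844 g/mol = 0.38932 mol, giving 0.38932 Fe and 0.38932 O.
35.95 wt% SiO2 ÷ 60.083 g/mol = 0.59834 mol, giving 0.59834 Si and 1.19668 O.
Oxygen sums to 2.17287; scaling by 12/2.17287 = 5.52265 puts the formula on 12 O.
Si: 0.59834 × 5.52265 = 3.304 atoms per formula unit.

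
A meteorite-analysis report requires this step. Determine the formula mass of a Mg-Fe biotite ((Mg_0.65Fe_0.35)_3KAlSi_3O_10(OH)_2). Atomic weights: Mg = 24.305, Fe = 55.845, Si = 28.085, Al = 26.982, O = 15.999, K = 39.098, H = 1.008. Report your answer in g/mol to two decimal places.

M = 1.95(24.305) + 1.05(55.845) + 1(39.098) + 1(26.982) + 3(28.085) + 12(15.999) + 2(1.008)

450.37 g/mol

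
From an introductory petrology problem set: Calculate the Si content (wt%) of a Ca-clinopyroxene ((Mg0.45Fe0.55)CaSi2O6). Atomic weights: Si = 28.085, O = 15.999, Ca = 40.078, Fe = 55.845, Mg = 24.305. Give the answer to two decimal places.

24.02 wt%

Molar mass of (Mg0.45Fe0.55)CaSi2O6: 0.45·24.305 + 0.55·55.845 + 1·40.078 + 2·28.085 + 6·15.999 = 233.894 g/mol.
Mass of Si per formula unit: 2 × 28.085 = 56.170 g.
Weight fraction Si = 56.170 / 233.894 = 0.2402.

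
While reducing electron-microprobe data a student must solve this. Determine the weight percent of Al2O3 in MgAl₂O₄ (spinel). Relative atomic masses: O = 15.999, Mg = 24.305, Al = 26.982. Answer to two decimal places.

71.67 wt%

M(MgAl₂O₄) = 142.265 g/mol; M(Al2O3) = 101.961 g/mol.
Moles Al2O3 per formula unit = 2 Al ÷ 2 = 1.0000.
Al2O3 fraction = (1.0000 × 101.961) / 142.265 = 101.961/142.265 = 0.7167.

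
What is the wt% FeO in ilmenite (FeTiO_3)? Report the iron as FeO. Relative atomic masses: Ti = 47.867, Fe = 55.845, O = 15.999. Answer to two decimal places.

47.36 wt%

M(FeTiO_3) = 151.709 g/mol; M(FeO) = 71.844 g/mol.
Moles FeO per formula unit = 1 Fe ÷ 1 = 1.0000.
FeO fraction = (1.0000 × 71.844) / 151.709 = 71.844/151.709 = 0.4736.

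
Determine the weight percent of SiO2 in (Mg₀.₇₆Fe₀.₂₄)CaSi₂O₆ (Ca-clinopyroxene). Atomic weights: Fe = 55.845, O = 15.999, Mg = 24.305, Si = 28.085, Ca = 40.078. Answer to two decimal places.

M((Mg₀.₇₆Fe₀.₂₄)CaSi₂O₆) = 224.117 g/mol; M(SiO2) = 60.083 g/mol.
Moles SiO2 per formula unit = 2 Si ÷ 1 = 2.0000.
SiO2 fraction = (2.0000 × 60.083) / 224.117 = 120.166/224.117 = 0.5362.

53.62 wt%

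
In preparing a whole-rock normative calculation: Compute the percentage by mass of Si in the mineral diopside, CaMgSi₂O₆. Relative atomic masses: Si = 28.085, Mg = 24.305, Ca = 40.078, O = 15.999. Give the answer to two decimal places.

25.94 wt%

Formula mass = 1×40.078 + 1×24.305 + 2×28.085 + 6×15.999 = 216.547 g/mol, of which 56.170 g is Si.
So Si makes up 56.170/216.547 = 0.2594 of the mass, i.e. 25.94%.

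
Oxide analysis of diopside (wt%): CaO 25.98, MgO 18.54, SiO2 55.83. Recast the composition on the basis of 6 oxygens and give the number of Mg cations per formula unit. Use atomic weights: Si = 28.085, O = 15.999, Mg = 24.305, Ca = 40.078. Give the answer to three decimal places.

0.992 Mg apfu

25.98 wt% CaO ÷ 56.077 g/mol = 0.46329 mol, giving 0.46329 Ca and 0.46329 O.
18.54 wt% MgO ÷ 40.304 g/mol = 0.46000 mol, giving 0.46000 Mg and 0.46000 O.
55.83 wt% SiO2 ÷ 60.083 g/mol = 0.92921 mol, giving 0.92921 Si and 1.85842 O.
Oxygen sums to 2.78171; scaling by 6/2.78171 = 2.15695 puts the formula on 6 O.
Mg: 0.46000 × 2.15695 = 0.992 atoms per formula unit.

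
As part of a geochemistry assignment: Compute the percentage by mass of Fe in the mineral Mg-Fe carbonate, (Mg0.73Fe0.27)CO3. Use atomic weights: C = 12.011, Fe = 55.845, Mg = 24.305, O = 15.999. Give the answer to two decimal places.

16.24 wt%

M((Mg0.73Fe0.27)CO3) = 92.829 g/mol.
Fe contributes 0.27 × 55.845 = 15.078 g per mole.
15.078/92.829 = 0.1624 → 16.24%.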